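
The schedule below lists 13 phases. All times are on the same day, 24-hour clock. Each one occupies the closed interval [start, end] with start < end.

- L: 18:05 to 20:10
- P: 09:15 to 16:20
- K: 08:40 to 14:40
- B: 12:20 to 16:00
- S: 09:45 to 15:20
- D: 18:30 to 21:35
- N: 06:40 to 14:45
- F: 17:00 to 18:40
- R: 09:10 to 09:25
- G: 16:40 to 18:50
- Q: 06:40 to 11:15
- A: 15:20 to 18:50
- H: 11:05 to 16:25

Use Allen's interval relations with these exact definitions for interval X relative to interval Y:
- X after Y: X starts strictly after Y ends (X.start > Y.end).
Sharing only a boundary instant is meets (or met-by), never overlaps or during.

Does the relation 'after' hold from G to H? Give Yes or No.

G = [16:40, 18:50], H = [11:05, 16:25].
Actual relation of G to H: after.
Asked whether 'after' holds → Yes.

Yes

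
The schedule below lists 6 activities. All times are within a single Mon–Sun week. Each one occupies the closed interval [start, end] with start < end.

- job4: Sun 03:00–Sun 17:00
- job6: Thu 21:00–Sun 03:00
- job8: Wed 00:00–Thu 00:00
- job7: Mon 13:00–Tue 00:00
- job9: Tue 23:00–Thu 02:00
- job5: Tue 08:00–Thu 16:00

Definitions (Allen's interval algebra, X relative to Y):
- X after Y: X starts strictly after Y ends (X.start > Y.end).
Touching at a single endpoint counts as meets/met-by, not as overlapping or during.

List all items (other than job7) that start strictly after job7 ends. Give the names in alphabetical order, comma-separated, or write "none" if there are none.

Target job7 = [Mon 13:00, Tue 00:00].
job4 [Sun 03:00, Sun 17:00] → after → yes.
job5 [Tue 08:00, Thu 16:00] → after → yes.
job6 [Thu 21:00, Sun 03:00] → after → yes.
job8 [Wed 00:00, Thu 00:00] → after → yes.
job9 [Tue 23:00, Thu 02:00] → after → yes.
Result: job4, job5, job6, job8, job9.

job4, job5, job6, job8, job9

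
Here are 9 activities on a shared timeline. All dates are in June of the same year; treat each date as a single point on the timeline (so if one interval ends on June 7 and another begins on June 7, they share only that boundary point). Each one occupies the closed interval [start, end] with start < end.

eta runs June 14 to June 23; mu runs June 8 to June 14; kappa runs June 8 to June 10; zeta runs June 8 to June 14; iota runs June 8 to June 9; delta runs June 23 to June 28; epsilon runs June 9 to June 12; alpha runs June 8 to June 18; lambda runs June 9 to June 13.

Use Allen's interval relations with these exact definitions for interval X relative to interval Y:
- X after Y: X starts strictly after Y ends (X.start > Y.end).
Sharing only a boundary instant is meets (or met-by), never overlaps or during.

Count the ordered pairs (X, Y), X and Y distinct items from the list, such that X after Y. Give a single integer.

Checking all 72 ordered pairs for relation 'after'; matching pairs in alphabetical order:
(delta, alpha): delta after alpha ✓
(delta, epsilon): delta after epsilon ✓
(delta, iota): delta after iota ✓
(delta, kappa): delta after kappa ✓
(delta, lambda): delta after lambda ✓
(delta, mu): delta after mu ✓
(delta, zeta): delta after zeta ✓
(eta, epsilon): eta after epsilon ✓
(eta, iota): eta after iota ✓
(eta, kappa): eta after kappa ✓
(eta, lambda): eta after lambda ✓
Count: 11.

11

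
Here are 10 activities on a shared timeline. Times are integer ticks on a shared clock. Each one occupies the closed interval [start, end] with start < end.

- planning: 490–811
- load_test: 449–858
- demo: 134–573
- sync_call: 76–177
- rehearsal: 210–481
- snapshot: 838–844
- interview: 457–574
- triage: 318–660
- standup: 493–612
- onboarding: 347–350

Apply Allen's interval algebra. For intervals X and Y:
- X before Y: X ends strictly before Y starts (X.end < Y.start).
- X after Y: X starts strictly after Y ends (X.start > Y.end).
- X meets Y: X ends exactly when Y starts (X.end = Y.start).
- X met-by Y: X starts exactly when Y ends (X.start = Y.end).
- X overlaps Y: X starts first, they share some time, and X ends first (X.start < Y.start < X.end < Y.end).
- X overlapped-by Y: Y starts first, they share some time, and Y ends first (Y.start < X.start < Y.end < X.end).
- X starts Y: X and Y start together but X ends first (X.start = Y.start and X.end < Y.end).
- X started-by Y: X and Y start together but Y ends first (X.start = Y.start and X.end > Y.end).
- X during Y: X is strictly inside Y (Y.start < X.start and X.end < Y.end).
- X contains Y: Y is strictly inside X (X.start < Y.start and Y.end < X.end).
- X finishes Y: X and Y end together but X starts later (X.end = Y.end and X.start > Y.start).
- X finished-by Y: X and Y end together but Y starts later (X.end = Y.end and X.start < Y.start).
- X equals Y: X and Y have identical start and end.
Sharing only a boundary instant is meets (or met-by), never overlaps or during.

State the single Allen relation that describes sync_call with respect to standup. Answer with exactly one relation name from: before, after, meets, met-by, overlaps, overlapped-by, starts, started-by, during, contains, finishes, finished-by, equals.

before

sync_call = [76, 177]; standup = [493, 612].
Compare endpoints: sync_call.start < standup.start, sync_call.start < standup.end, sync_call.end < standup.start, sync_call.end < standup.end.
That pattern is 'before'.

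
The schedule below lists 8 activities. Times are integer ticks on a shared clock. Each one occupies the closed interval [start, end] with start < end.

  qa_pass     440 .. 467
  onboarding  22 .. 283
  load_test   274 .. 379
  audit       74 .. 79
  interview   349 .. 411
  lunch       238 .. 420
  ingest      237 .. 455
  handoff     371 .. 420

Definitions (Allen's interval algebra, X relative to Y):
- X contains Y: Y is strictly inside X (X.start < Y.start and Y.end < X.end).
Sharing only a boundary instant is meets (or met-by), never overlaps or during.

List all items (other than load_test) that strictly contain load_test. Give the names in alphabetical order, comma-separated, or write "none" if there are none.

Target load_test = [274, 379].
audit [74, 79] → before → no.
handoff [371, 420] → overlapped-by → no.
ingest [237, 455] → contains → yes.
interview [349, 411] → overlapped-by → no.
lunch [238, 420] → contains → yes.
onboarding [22, 283] → overlaps → no.
qa_pass [440, 467] → after → no.
Result: ingest, lunch.

ingest, lunch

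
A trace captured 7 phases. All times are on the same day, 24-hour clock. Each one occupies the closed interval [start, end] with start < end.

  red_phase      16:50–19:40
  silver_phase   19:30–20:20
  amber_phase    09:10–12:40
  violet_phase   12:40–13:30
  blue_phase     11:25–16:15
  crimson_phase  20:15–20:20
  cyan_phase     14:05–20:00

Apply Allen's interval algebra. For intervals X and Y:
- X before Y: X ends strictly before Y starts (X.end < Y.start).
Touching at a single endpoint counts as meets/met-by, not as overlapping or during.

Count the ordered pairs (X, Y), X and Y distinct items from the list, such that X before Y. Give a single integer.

Checking all 42 ordered pairs for relation 'before'; matching pairs in alphabetical order:
(amber_phase, crimson_phase): amber_phase before crimson_phase ✓
(amber_phase, cyan_phase): amber_phase before cyan_phase ✓
(amber_phase, red_phase): amber_phase before red_phase ✓
(amber_phase, silver_phase): amber_phase before silver_phase ✓
(blue_phase, crimson_phase): blue_phase before crimson_phase ✓
(blue_phase, red_phase): blue_phase before red_phase ✓
(blue_phase, silver_phase): blue_phase before silver_phase ✓
(cyan_phase, crimson_phase): cyan_phase before crimson_phase ✓
(red_phase, crimson_phase): red_phase before crimson_phase ✓
(violet_phase, crimson_phase): violet_phase before crimson_phase ✓
(violet_phase, cyan_phase): violet_phase before cyan_phase ✓
(violet_phase, red_phase): violet_phase before red_phase ✓
(violet_phase, silver_phase): violet_phase before silver_phase ✓
Count: 13.

13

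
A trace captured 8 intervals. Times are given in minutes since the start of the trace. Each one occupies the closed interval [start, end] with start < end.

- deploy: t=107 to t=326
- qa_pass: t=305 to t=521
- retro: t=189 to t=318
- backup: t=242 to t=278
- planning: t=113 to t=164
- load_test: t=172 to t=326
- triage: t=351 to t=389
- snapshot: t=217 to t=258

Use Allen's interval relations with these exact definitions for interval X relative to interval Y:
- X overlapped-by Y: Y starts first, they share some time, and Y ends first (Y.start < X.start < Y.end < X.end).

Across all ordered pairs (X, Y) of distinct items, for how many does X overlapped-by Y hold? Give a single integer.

Checking all 56 ordered pairs for relation 'overlapped-by'; matching pairs in alphabetical order:
(backup, snapshot): backup overlapped-by snapshot ✓
(qa_pass, deploy): qa_pass overlapped-by deploy ✓
(qa_pass, load_test): qa_pass overlapped-by load_test ✓
(qa_pass, retro): qa_pass overlapped-by retro ✓
Count: 4.

4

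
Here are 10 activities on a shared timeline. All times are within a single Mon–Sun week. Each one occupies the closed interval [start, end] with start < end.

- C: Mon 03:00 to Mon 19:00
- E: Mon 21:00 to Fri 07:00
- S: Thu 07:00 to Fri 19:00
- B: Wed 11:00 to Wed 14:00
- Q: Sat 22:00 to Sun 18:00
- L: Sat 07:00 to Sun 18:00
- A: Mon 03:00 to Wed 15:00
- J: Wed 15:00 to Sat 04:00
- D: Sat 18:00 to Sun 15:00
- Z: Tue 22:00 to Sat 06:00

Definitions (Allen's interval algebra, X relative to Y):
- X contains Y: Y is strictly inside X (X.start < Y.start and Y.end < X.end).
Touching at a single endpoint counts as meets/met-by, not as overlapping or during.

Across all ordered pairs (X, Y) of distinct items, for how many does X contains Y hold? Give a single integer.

7

Checking all 90 ordered pairs for relation 'contains'; matching pairs in alphabetical order:
(A, B): A contains B ✓
(E, B): E contains B ✓
(J, S): J contains S ✓
(L, D): L contains D ✓
(Z, B): Z contains B ✓
(Z, J): Z contains J ✓
(Z, S): Z contains S ✓
Count: 7.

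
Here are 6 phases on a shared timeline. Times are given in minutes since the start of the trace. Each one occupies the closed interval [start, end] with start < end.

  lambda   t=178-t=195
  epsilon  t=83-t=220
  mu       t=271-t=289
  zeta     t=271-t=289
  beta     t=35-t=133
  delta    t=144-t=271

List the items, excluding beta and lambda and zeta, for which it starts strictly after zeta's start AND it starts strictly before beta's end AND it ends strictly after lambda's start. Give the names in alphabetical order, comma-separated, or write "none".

none

Conditions: its start is strictly after zeta's start (X.start > t=271) AND its start is strictly before beta's end (X.start < t=133) AND its end is strictly after lambda's start (X.end > t=178).
delta: start t=144 > t=271? ✗; start t=144 < t=133? ✗; end t=271 > t=178? ✓ → no.
epsilon: start t=83 > t=271? ✗; start t=83 < t=133? ✓; end t=220 > t=178? ✓ → no.
mu: start t=271 > t=271? ✗; start t=271 < t=133? ✗; end t=289 > t=178? ✓ → no.
Result: none.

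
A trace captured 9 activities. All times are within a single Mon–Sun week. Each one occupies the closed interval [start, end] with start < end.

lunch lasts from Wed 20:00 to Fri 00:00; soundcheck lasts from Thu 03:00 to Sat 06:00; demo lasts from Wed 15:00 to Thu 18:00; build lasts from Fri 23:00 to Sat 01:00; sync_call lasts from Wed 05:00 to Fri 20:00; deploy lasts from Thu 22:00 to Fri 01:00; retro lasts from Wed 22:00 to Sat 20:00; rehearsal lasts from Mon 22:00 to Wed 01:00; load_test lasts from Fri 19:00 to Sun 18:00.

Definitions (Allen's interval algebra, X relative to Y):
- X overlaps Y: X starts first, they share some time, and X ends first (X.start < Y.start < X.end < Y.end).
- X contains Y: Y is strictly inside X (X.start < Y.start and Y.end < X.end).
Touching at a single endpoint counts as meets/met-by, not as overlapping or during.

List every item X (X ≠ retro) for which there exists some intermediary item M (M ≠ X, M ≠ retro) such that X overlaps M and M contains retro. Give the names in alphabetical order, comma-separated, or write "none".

Target retro = [Wed 22:00, Sat 20:00].
Intermediaries M with M contains retro: none.
Union: none.

none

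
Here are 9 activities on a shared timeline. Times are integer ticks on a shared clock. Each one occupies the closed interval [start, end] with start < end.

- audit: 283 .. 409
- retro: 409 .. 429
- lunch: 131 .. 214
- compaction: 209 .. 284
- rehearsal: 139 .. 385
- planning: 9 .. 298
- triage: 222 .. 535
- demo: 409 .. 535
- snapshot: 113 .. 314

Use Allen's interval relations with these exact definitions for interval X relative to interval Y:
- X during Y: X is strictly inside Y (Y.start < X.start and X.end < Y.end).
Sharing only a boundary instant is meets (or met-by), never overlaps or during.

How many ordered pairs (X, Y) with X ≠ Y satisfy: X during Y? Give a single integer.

Checking all 72 ordered pairs for relation 'during'; matching pairs in alphabetical order:
(audit, triage): audit during triage ✓
(compaction, planning): compaction during planning ✓
(compaction, rehearsal): compaction during rehearsal ✓
(compaction, snapshot): compaction during snapshot ✓
(lunch, planning): lunch during planning ✓
(lunch, snapshot): lunch during snapshot ✓
(retro, triage): retro during triage ✓
Count: 7.

7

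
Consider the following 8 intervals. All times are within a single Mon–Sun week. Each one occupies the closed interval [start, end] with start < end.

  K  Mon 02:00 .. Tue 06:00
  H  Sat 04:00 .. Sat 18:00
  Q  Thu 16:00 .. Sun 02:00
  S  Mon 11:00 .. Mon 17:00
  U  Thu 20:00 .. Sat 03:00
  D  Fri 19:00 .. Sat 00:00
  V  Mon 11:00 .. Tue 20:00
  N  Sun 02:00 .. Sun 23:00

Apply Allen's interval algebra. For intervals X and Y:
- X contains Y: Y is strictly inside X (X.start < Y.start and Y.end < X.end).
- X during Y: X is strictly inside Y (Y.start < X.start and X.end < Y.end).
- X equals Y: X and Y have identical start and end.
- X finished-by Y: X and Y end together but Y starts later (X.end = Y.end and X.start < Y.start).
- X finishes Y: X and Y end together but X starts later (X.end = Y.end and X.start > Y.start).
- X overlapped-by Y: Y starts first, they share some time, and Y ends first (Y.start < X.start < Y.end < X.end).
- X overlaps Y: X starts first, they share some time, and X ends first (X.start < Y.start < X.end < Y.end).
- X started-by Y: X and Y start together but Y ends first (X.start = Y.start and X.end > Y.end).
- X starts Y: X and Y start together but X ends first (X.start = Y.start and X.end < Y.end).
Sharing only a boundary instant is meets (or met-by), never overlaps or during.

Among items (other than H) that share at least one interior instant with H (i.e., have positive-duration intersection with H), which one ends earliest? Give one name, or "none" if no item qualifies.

Q

Target H = [Sat 04:00, Sat 18:00].
D [Fri 19:00, Sat 00:00] → before → excluded.
K [Mon 02:00, Tue 06:00] → before → excluded.
N [Sun 02:00, Sun 23:00] → after → excluded.
Q [Thu 16:00, Sun 02:00] → contains → candidate.
S [Mon 11:00, Mon 17:00] → before → excluded.
U [Thu 20:00, Sat 03:00] → before → excluded.
V [Mon 11:00, Tue 20:00] → before → excluded.
Among candidates, earliest end is Sun 02:00 → Q.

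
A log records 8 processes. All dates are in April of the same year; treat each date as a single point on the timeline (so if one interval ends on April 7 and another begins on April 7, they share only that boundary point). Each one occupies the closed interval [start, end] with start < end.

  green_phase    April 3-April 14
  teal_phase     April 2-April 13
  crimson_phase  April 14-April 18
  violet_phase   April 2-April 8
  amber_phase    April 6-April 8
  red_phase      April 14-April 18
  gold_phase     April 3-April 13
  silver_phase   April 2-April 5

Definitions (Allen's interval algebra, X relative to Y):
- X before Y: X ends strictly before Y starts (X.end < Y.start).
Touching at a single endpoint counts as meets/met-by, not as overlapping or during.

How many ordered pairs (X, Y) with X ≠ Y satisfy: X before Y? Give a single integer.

Checking all 56 ordered pairs for relation 'before'; matching pairs in alphabetical order:
(amber_phase, crimson_phase): amber_phase before crimson_phase ✓
(amber_phase, red_phase): amber_phase before red_phase ✓
(gold_phase, crimson_phase): gold_phase before crimson_phase ✓
(gold_phase, red_phase): gold_phase before red_phase ✓
(silver_phase, amber_phase): silver_phase before amber_phase ✓
(silver_phase, crimson_phase): silver_phase before crimson_phase ✓
(silver_phase, red_phase): silver_phase before red_phase ✓
(teal_phase, crimson_phase): teal_phase before crimson_phase ✓
(teal_phase, red_phase): teal_phase before red_phase ✓
(violet_phase, crimson_phase): violet_phase before crimson_phase ✓
(violet_phase, red_phase): violet_phase before red_phase ✓
Count: 11.

11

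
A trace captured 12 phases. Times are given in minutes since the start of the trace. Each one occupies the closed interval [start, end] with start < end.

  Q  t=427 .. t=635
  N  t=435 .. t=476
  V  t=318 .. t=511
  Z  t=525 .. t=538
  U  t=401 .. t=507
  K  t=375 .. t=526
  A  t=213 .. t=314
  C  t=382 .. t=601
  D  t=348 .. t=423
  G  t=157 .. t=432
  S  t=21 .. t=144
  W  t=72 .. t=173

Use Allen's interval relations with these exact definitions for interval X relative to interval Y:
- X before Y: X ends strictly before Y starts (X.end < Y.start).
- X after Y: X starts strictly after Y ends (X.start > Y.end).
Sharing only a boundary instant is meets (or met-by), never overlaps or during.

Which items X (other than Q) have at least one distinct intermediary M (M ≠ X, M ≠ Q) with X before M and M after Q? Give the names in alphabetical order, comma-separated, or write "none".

none

Target Q = [t=427, t=635].
Intermediaries M with M after Q: none.
Union: none.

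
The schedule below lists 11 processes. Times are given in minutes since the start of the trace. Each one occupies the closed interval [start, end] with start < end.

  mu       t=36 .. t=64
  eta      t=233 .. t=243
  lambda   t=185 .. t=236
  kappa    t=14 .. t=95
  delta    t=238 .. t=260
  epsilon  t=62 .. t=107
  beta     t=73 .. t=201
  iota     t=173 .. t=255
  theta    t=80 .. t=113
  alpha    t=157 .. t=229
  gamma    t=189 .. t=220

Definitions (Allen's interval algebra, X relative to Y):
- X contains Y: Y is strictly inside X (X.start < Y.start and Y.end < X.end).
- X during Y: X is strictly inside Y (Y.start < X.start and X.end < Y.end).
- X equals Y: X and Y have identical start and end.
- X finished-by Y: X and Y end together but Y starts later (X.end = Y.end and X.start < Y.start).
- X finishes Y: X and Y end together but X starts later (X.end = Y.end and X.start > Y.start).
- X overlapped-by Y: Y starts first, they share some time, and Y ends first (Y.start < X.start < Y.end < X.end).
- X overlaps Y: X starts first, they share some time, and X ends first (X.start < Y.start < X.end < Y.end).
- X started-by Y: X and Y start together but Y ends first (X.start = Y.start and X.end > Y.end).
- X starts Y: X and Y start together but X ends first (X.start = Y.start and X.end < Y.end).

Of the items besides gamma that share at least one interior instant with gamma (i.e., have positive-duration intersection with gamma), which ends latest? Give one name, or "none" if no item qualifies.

Target gamma = [t=189, t=220].
alpha [t=157, t=229] → contains → candidate.
beta [t=73, t=201] → overlaps → candidate.
delta [t=238, t=260] → after → excluded.
epsilon [t=62, t=107] → before → excluded.
eta [t=233, t=243] → after → excluded.
iota [t=173, t=255] → contains → candidate.
kappa [t=14, t=95] → before → excluded.
lambda [t=185, t=236] → contains → candidate.
mu [t=36, t=64] → before → excluded.
theta [t=80, t=113] → before → excluded.
Among candidates, latest end is t=255 → iota.

iota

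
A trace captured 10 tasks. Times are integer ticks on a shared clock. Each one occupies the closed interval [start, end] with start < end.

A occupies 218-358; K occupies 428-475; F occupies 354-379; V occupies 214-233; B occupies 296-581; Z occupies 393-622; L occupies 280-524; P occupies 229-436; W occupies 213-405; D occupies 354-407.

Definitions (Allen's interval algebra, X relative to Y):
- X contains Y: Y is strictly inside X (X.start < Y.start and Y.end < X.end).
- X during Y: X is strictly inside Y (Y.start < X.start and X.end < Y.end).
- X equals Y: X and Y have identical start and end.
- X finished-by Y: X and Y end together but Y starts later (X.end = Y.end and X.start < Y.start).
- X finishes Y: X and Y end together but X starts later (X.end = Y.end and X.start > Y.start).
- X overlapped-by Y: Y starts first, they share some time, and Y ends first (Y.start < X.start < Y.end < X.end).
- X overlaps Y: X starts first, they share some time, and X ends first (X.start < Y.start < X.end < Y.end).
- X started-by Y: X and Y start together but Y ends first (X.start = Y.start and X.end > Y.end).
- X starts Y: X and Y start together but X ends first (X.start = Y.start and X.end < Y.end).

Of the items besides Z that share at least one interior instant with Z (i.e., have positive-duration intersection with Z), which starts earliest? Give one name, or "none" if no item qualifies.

Target Z = [393, 622].
A [218, 358] → before → excluded.
B [296, 581] → overlaps → candidate.
D [354, 407] → overlaps → candidate.
F [354, 379] → before → excluded.
K [428, 475] → during → candidate.
L [280, 524] → overlaps → candidate.
P [229, 436] → overlaps → candidate.
V [214, 233] → before → excluded.
W [213, 405] → overlaps → candidate.
Among candidates, earliest start is 213 → W.

W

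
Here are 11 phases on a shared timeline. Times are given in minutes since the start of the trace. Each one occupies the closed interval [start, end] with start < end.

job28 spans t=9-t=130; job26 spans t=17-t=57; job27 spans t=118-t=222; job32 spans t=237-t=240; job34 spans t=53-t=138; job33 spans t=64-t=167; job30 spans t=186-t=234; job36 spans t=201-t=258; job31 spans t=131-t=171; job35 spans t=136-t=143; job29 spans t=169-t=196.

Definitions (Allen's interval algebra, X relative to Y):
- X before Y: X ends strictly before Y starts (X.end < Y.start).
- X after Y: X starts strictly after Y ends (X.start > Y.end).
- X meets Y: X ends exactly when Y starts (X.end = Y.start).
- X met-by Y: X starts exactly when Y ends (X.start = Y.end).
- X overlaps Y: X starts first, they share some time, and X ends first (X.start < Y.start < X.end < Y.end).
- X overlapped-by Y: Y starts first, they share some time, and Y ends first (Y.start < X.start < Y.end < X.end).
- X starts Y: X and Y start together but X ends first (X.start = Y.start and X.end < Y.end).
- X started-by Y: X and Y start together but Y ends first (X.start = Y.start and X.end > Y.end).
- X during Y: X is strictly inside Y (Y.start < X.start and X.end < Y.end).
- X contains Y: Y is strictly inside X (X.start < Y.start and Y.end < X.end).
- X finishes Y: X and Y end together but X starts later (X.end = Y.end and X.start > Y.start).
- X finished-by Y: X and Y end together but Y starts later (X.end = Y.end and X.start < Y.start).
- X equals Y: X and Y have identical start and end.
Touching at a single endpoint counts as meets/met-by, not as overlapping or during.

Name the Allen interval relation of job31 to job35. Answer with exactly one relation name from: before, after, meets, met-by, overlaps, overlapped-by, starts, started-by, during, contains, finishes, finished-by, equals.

contains

job31 = [t=131, t=171]; job35 = [t=136, t=143].
Compare endpoints: job31.start < job35.start, job31.start < job35.end, job31.end > job35.start, job31.end > job35.end.
That pattern is 'contains'.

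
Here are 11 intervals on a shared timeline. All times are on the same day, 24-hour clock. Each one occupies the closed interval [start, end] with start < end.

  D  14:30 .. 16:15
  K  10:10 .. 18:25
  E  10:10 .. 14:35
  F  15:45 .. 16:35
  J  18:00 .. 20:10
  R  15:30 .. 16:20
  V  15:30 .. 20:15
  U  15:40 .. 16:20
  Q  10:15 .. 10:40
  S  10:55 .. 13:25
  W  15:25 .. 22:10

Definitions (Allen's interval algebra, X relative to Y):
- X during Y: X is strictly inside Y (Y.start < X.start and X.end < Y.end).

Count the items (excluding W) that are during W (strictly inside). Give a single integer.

Target W = [15:25, 22:10].
D [14:30, 16:15] → overlaps → no.
E [10:10, 14:35] → before → no.
F [15:45, 16:35] → during → counts.
J [18:00, 20:10] → during → counts.
K [10:10, 18:25] → overlaps → no.
Q [10:15, 10:40] → before → no.
R [15:30, 16:20] → during → counts.
S [10:55, 13:25] → before → no.
U [15:40, 16:20] → during → counts.
V [15:30, 20:15] → during → counts.
Total: 5.

5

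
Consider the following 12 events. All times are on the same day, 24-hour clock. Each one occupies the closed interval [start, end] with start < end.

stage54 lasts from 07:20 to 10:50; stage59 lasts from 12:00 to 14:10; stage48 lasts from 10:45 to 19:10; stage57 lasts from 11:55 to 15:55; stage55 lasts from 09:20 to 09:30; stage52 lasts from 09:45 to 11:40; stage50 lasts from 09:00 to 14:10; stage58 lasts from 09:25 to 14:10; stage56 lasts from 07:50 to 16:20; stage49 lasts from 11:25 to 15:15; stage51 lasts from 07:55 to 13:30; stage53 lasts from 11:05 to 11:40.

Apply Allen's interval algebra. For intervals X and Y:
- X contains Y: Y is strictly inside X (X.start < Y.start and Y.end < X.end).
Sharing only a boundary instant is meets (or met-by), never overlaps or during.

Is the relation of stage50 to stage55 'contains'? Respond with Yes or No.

Yes

stage50 = [09:00, 14:10], stage55 = [09:20, 09:30].
Actual relation of stage50 to stage55: contains.
Asked whether 'contains' holds → Yes.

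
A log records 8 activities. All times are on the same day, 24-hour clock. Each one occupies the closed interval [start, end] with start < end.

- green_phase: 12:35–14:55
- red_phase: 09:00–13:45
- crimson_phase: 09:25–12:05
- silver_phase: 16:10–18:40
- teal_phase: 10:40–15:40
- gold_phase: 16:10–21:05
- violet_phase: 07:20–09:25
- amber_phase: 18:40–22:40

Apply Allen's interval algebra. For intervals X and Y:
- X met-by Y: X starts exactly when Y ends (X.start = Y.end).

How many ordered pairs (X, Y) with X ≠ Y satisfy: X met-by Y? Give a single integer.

Checking all 56 ordered pairs for relation 'met-by'; matching pairs in alphabetical order:
(amber_phase, silver_phase): amber_phase met-by silver_phase ✓
(crimson_phase, violet_phase): crimson_phase met-by violet_phase ✓
Count: 2.

2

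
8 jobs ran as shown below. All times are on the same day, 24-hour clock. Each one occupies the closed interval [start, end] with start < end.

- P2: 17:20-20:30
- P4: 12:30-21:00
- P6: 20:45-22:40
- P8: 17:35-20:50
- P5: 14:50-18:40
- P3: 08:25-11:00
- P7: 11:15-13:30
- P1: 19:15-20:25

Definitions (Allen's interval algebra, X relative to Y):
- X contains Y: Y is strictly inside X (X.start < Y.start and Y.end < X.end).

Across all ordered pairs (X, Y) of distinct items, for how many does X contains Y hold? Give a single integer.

Checking all 56 ordered pairs for relation 'contains'; matching pairs in alphabetical order:
(P2, P1): P2 contains P1 ✓
(P4, P1): P4 contains P1 ✓
(P4, P2): P4 contains P2 ✓
(P4, P5): P4 contains P5 ✓
(P4, P8): P4 contains P8 ✓
(P8, P1): P8 contains P1 ✓
Count: 6.

6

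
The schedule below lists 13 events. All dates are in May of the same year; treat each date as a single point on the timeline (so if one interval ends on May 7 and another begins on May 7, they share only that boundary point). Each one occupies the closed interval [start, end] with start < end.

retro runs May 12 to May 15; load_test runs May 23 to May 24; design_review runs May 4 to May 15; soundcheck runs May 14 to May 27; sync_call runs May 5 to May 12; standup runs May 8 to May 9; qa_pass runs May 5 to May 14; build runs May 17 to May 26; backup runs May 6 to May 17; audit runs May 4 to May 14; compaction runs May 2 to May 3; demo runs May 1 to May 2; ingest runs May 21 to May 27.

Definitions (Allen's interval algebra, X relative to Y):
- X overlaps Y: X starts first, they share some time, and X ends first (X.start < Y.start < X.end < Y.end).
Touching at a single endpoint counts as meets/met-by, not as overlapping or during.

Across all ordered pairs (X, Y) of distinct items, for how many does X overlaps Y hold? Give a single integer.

10

Checking all 156 ordered pairs for relation 'overlaps'; matching pairs in alphabetical order:
(audit, backup): audit overlaps backup ✓
(audit, retro): audit overlaps retro ✓
(backup, soundcheck): backup overlaps soundcheck ✓
(build, ingest): build overlaps ingest ✓
(design_review, backup): design_review overlaps backup ✓
(design_review, soundcheck): design_review overlaps soundcheck ✓
(qa_pass, backup): qa_pass overlaps backup ✓
(qa_pass, retro): qa_pass overlaps retro ✓
(retro, soundcheck): retro overlaps soundcheck ✓
(sync_call, backup): sync_call overlaps backup ✓
Count: 10.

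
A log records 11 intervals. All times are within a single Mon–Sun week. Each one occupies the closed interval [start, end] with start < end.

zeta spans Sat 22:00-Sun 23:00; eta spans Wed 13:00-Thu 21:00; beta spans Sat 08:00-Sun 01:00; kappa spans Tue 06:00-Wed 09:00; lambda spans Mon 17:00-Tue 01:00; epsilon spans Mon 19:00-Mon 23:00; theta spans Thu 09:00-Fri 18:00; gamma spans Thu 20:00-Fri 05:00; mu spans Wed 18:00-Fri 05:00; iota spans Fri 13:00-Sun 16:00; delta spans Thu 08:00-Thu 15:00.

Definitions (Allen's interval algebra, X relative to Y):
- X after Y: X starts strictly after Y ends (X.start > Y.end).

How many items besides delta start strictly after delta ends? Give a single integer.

Target delta = [Thu 08:00, Thu 15:00].
beta [Sat 08:00, Sun 01:00] → after → counts.
epsilon [Mon 19:00, Mon 23:00] → before → no.
eta [Wed 13:00, Thu 21:00] → contains → no.
gamma [Thu 20:00, Fri 05:00] → after → counts.
iota [Fri 13:00, Sun 16:00] → after → counts.
kappa [Tue 06:00, Wed 09:00] → before → no.
lambda [Mon 17:00, Tue 01:00] → before → no.
mu [Wed 18:00, Fri 05:00] → contains → no.
theta [Thu 09:00, Fri 18:00] → overlapped-by → no.
zeta [Sat 22:00, Sun 23:00] → after → counts.
Total: 4.

4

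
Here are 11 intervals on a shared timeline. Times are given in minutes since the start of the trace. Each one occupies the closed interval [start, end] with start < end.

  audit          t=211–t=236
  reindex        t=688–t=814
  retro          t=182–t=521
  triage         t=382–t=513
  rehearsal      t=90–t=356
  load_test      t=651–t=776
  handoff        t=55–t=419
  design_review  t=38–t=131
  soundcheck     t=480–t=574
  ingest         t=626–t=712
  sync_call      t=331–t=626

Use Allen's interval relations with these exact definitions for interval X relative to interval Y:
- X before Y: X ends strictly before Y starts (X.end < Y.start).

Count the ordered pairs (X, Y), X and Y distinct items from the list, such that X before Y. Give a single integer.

34

Checking all 110 ordered pairs for relation 'before'; matching pairs in alphabetical order:
(audit, ingest): audit before ingest ✓
(audit, load_test): audit before load_test ✓
(audit, reindex): audit before reindex ✓
(audit, soundcheck): audit before soundcheck ✓
(audit, sync_call): audit before sync_call ✓
(audit, triage): audit before triage ✓
(design_review, audit): design_review before audit ✓
(design_review, ingest): design_review before ingest ✓
(design_review, load_test): design_review before load_test ✓
(design_review, reindex): design_review before reindex ✓
(design_review, retro): design_review before retro ✓
(design_review, soundcheck): design_review before soundcheck ✓
(design_review, sync_call): design_review before sync_call ✓
(design_review, triage): design_review before triage ✓
(handoff, ingest): handoff before ingest ✓
(handoff, load_test): handoff before load_test ✓
(handoff, reindex): handoff before reindex ✓
(handoff, soundcheck): handoff before soundcheck ✓
(rehearsal, ingest): rehearsal before ingest ✓
(rehearsal, load_test): rehearsal before load_test ✓
(rehearsal, reindex): rehearsal before reindex ✓
(rehearsal, soundcheck): rehearsal before soundcheck ✓
(rehearsal, triage): rehearsal before triage ✓
(retro, ingest): retro before ingest ✓
... plus 10 further pairs not listed.
Count: 34.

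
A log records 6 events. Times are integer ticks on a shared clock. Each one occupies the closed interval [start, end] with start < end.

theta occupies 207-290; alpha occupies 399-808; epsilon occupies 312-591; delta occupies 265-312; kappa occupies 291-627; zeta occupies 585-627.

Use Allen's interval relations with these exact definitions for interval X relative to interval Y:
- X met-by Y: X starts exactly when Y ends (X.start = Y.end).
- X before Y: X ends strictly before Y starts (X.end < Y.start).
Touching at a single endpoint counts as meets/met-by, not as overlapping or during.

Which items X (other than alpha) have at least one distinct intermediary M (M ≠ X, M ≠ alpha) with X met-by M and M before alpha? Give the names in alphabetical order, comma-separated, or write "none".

Target alpha = [399, 808].
Intermediaries M with M before alpha: delta, theta.
Via delta — items with X met-by delta: epsilon.
Via theta — items with X met-by theta: none.
Union: epsilon.

epsilon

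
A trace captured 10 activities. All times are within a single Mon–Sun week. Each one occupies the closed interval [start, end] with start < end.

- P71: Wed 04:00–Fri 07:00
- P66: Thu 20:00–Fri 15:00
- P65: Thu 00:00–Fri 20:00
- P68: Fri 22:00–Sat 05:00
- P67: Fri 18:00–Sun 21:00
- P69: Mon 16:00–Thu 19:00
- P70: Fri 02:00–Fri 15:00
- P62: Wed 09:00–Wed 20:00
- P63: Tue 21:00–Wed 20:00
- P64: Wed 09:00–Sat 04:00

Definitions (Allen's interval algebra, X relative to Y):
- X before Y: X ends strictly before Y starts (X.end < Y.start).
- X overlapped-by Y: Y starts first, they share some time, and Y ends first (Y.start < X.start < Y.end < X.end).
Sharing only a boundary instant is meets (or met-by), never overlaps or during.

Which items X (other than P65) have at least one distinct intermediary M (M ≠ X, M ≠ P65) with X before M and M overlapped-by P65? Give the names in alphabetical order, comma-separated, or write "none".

P62, P63, P66, P69, P70, P71

Target P65 = [Thu 00:00, Fri 20:00].
Intermediaries M with M overlapped-by P65: P67.
Via P67 — items with X before P67: P62, P63, P66, P69, P70, P71.
Union: P62, P63, P66, P69, P70, P71.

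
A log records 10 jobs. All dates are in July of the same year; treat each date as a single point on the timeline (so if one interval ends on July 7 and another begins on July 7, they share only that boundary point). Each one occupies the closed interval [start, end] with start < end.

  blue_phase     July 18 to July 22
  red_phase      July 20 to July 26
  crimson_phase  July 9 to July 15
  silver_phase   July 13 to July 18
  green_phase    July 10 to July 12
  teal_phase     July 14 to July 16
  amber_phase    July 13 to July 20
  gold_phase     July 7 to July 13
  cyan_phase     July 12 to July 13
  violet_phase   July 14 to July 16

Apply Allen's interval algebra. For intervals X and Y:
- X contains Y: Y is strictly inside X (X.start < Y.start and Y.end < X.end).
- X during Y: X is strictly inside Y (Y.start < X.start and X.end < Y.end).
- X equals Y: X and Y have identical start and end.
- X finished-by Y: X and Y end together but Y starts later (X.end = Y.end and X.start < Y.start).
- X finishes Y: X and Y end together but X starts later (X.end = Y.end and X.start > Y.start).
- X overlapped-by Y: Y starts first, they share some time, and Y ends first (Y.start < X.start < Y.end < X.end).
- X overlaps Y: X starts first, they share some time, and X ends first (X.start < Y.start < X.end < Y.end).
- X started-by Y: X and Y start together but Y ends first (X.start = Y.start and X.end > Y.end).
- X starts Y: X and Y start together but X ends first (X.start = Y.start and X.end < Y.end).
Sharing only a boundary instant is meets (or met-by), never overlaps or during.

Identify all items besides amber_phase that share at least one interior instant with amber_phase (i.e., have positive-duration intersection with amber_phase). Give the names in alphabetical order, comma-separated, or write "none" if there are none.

blue_phase, crimson_phase, silver_phase, teal_phase, violet_phase

Target amber_phase = [July 13, July 20].
blue_phase [July 18, July 22] → overlapped-by → yes.
crimson_phase [July 9, July 15] → overlaps → yes.
cyan_phase [July 12, July 13] → meets → no.
gold_phase [July 7, July 13] → meets → no.
green_phase [July 10, July 12] → before → no.
red_phase [July 20, July 26] → met-by → no.
silver_phase [July 13, July 18] → starts → yes.
teal_phase [July 14, July 16] → during → yes.
violet_phase [July 14, July 16] → during → yes.
Result: blue_phase, crimson_phase, silver_phase, teal_phase, violet_phase.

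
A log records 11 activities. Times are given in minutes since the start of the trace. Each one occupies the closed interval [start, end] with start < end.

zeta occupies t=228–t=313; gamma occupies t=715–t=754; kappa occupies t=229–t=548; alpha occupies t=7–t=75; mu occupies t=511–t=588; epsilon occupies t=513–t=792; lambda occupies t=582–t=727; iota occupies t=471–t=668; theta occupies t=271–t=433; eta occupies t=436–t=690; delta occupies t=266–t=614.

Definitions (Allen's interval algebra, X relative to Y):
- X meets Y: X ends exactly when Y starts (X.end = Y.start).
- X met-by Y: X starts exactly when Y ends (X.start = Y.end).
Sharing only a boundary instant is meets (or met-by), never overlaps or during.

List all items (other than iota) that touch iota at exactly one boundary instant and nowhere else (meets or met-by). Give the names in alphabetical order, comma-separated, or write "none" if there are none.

none

Target iota = [t=471, t=668].
alpha [t=7, t=75] → before → no.
delta [t=266, t=614] → overlaps → no.
epsilon [t=513, t=792] → overlapped-by → no.
eta [t=436, t=690] → contains → no.
gamma [t=715, t=754] → after → no.
kappa [t=229, t=548] → overlaps → no.
lambda [t=582, t=727] → overlapped-by → no.
mu [t=511, t=588] → during → no.
theta [t=271, t=433] → before → no.
zeta [t=228, t=313] → before → no.
Result: none.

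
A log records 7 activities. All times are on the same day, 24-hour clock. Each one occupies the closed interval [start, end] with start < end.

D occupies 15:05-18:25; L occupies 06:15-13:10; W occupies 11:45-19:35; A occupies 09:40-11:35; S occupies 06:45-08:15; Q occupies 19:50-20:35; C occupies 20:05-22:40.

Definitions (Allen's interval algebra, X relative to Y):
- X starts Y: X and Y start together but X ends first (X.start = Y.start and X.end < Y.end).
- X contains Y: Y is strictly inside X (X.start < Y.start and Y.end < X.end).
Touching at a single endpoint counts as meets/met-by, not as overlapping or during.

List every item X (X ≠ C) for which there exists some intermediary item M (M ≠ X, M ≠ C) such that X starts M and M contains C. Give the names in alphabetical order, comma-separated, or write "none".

none

Target C = [20:05, 22:40].
Intermediaries M with M contains C: none.
Union: none.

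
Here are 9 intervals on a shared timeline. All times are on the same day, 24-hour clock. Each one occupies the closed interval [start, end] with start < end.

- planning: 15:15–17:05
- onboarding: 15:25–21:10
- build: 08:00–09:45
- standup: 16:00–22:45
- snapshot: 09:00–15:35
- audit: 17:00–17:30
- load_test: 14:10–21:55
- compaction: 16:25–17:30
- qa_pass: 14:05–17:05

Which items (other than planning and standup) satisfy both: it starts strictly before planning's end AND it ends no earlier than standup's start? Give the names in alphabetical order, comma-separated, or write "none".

audit, compaction, load_test, onboarding, qa_pass

Conditions: its start is strictly before planning's end (X.start < 17:05) AND its end is no earlier than standup's start (X.end >= 16:00).
audit: start 17:00 < 17:05? ✓; end 17:30 >= 16:00? ✓ → yes.
build: start 08:00 < 17:05? ✓; end 09:45 >= 16:00? ✗ → no.
compaction: start 16:25 < 17:05? ✓; end 17:30 >= 16:00? ✓ → yes.
load_test: start 14:10 < 17:05? ✓; end 21:55 >= 16:00? ✓ → yes.
onboarding: start 15:25 < 17:05? ✓; end 21:10 >= 16:00? ✓ → yes.
qa_pass: start 14:05 < 17:05? ✓; end 17:05 >= 16:00? ✓ → yes.
snapshot: start 09:00 < 17:05? ✓; end 15:35 >= 16:00? ✗ → no.
Result: audit, compaction, load_test, onboarding, qa_pass.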